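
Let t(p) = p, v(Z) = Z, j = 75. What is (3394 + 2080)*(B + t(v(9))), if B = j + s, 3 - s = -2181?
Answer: 12415032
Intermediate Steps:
s = 2184 (s = 3 - 1*(-2181) = 3 + 2181 = 2184)
B = 2259 (B = 75 + 2184 = 2259)
(3394 + 2080)*(B + t(v(9))) = (3394 + 2080)*(2259 + 9) = 5474*2268 = 12415032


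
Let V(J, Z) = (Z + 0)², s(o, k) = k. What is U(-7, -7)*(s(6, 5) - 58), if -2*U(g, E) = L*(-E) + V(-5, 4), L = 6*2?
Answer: 2650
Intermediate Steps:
V(J, Z) = Z²
L = 12
U(g, E) = -8 + 6*E (U(g, E) = -(12*(-E) + 4²)/2 = -(-12*E + 16)/2 = -(16 - 12*E)/2 = -8 + 6*E)
U(-7, -7)*(s(6, 5) - 58) = (-8 + 6*(-7))*(5 - 58) = (-8 - 42)*(-53) = -50*(-53) = 2650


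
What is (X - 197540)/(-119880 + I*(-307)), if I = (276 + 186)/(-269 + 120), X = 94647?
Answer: 15331057/17720286 ≈ 0.86517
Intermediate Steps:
I = -462/149 (I = 462/(-149) = 462*(-1/149) = -462/149 ≈ -3.1007)
(X - 197540)/(-119880 + I*(-307)) = (94647 - 197540)/(-119880 - 462/149*(-307)) = -102893/(-119880 + 141834/149) = -102893/(-17720286/149) = -102893*(-149/17720286) = 15331057/17720286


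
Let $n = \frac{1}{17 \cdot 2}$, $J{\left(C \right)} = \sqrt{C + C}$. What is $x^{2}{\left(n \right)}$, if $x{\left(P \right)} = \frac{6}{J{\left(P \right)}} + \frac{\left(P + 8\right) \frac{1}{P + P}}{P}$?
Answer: $21539493 + 55692 \sqrt{17} \approx 2.1769 \cdot 10^{7}$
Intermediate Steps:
$J{\left(C \right)} = \sqrt{2} \sqrt{C}$ ($J{\left(C \right)} = \sqrt{2 C} = \sqrt{2} \sqrt{C}$)
$n = \frac{1}{34}$ ($n = \frac{1}{17} \cdot \frac{1}{2} = \frac{1}{34} \approx 0.029412$)
$x{\left(P \right)} = \frac{8 + P}{2 P^{2}} + \frac{3 \sqrt{2}}{\sqrt{P}}$ ($x{\left(P \right)} = \frac{6}{\sqrt{2} \sqrt{P}} + \frac{\left(P + 8\right) \frac{1}{P + P}}{P} = 6 \frac{\sqrt{2}}{2 \sqrt{P}} + \frac{\left(8 + P\right) \frac{1}{2 P}}{P} = \frac{3 \sqrt{2}}{\sqrt{P}} + \frac{\left(8 + P\right) \frac{1}{2 P}}{P} = \frac{3 \sqrt{2}}{\sqrt{P}} + \frac{\frac{1}{2} \frac{1}{P} \left(8 + P\right)}{P} = \frac{3 \sqrt{2}}{\sqrt{P}} + \frac{8 + P}{2 P^{2}} = \frac{8 + P}{2 P^{2}} + \frac{3 \sqrt{2}}{\sqrt{P}}$)
$x^{2}{\left(n \right)} = \left(\frac{\frac{1}{\frac{1}{34}}}{2} + 4 \frac{1}{(\frac{1}{34})^{2}} + 3 \sqrt{2} \frac{1}{\sqrt{\frac{1}{34}}}\right)^{2} = \left(\frac{1}{2} \cdot 34 + 4 \cdot 1156 + 3 \sqrt{2} \sqrt{34}\right)^{2} = \left(17 + 4624 + 6 \sqrt{17}\right)^{2} = \left(4641 + 6 \sqrt{17}\right)^{2}$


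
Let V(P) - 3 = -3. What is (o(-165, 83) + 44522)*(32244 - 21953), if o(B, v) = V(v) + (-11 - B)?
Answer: 459760716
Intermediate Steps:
V(P) = 0 (V(P) = 3 - 3 = 0)
o(B, v) = -11 - B (o(B, v) = 0 + (-11 - B) = -11 - B)
(o(-165, 83) + 44522)*(32244 - 21953) = ((-11 - 1*(-165)) + 44522)*(32244 - 21953) = ((-11 + 165) + 44522)*10291 = (154 + 44522)*10291 = 44676*10291 = 459760716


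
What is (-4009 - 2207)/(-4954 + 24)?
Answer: 3108/2465 ≈ 1.2609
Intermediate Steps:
(-4009 - 2207)/(-4954 + 24) = -6216/(-4930) = -6216*(-1/4930) = 3108/2465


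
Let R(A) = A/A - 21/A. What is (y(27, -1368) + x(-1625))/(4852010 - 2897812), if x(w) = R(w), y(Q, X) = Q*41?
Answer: 1800521/3175571750 ≈ 0.00056699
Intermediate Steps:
y(Q, X) = 41*Q
R(A) = 1 - 21/A
x(w) = (-21 + w)/w
(y(27, -1368) + x(-1625))/(4852010 - 2897812) = (41*27 + (-21 - 1625)/(-1625))/(4852010 - 2897812) = (1107 - 1/1625*(-1646))/1954198 = (1107 + 1646/1625)*(1/1954198) = (1800521/1625)*(1/1954198) = 1800521/3175571750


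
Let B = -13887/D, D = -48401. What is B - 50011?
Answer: -2420568524/48401 ≈ -50011.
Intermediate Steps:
B = 13887/48401 (B = -13887/(-48401) = -13887*(-1/48401) = 13887/48401 ≈ 0.28692)
B - 50011 = 13887/48401 - 50011 = -2420568524/48401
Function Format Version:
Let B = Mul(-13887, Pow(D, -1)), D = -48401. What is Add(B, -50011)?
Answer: Rational(-2420568524, 48401) ≈ -50011.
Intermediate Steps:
B = Rational(13887, 48401) (B = Mul(-13887, Pow(-48401, -1)) = Mul(-13887, Rational(-1, 48401)) = Rational(13887, 48401) ≈ 0.28692)
Add(B, -50011) = Add(Rational(13887, 48401), -50011) = Rational(-2420568524, 48401)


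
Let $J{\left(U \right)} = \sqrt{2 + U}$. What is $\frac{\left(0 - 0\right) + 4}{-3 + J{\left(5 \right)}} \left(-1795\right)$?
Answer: $10770 + 3590 \sqrt{7} \approx 20268.0$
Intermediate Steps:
$\frac{\left(0 - 0\right) + 4}{-3 + J{\left(5 \right)}} \left(-1795\right) = \frac{\left(0 - 0\right) + 4}{-3 + \sqrt{2 + 5}} \left(-1795\right) = \frac{\left(0 + 0\right) + 4}{-3 + \sqrt{7}} \left(-1795\right) = \frac{0 + 4}{-3 + \sqrt{7}} \left(-1795\right) = \frac{4}{-3 + \sqrt{7}} \left(-1795\right) = - \frac{7180}{-3 + \sqrt{7}}$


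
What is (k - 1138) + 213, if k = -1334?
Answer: -2259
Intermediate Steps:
(k - 1138) + 213 = (-1334 - 1138) + 213 = -2472 + 213 = -2259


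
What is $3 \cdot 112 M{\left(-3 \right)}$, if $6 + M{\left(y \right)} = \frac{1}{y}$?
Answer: $-2128$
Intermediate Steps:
$M{\left(y \right)} = -6 + \frac{1}{y}$
$3 \cdot 112 M{\left(-3 \right)} = 3 \cdot 112 \left(-6 + \frac{1}{-3}\right) = 3 \cdot 112 \left(-6 - \frac{1}{3}\right) = 3 \cdot 112 \left(- \frac{19}{3}\right) = 3 \left(- \frac{2128}{3}\right) = -2128$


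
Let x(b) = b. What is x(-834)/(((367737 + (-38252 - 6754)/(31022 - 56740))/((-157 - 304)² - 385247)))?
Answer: 308730625126/788125431 ≈ 391.73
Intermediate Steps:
x(-834)/(((367737 + (-38252 - 6754)/(31022 - 56740))/((-157 - 304)² - 385247))) = -834*((-157 - 304)² - 385247)/(367737 + (-38252 - 6754)/(31022 - 56740)) = -834*((-461)² - 385247)/(367737 - 45006/(-25718)) = -834*(212521 - 385247)/(367737 - 45006*(-1/25718)) = -834*(-172726/(367737 + 22503/12859)) = -834/((4728752586/12859)*(-1/172726)) = -834/(-2364376293/1110541817) = -834*(-1110541817/2364376293) = 308730625126/788125431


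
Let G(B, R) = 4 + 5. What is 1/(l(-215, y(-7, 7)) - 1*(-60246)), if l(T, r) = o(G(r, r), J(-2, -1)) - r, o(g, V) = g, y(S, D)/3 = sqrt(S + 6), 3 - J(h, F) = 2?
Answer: 6695/403407226 + I/1210221678 ≈ 1.6596e-5 + 8.2629e-10*I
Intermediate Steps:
G(B, R) = 9
J(h, F) = 1 (J(h, F) = 3 - 1*2 = 3 - 2 = 1)
y(S, D) = 3*sqrt(6 + S) (y(S, D) = 3*sqrt(S + 6) = 3*sqrt(6 + S))
l(T, r) = 9 - r
1/(l(-215, y(-7, 7)) - 1*(-60246)) = 1/((9 - 3*sqrt(6 - 7)) - 1*(-60246)) = 1/((9 - 3*sqrt(-1)) + 60246) = 1/((9 - 3*I) + 60246) = 1/(60255 - 3*I) = (60255 + 3*I)/3630665034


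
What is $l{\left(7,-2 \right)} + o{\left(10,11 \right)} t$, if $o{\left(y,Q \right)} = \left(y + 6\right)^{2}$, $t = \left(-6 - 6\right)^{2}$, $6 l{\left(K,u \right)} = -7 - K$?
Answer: $\frac{110585}{3} \approx 36862.0$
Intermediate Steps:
$l{\left(K,u \right)} = - \frac{7}{6} - \frac{K}{6}$ ($l{\left(K,u \right)} = \frac{-7 - K}{6} = - \frac{7}{6} - \frac{K}{6}$)
$t = 144$ ($t = \left(-12\right)^{2} = 144$)
$o{\left(y,Q \right)} = \left(6 + y\right)^{2}$
$l{\left(7,-2 \right)} + o{\left(10,11 \right)} t = \left(- \frac{7}{6} - \frac{7}{6}\right) + \left(6 + 10\right)^{2} \cdot 144 = \left(- \frac{7}{6} - \frac{7}{6}\right) + 16^{2} \cdot 144 = - \frac{7}{3} + 256 \cdot 144 = - \frac{7}{3} + 36864 = \frac{110585}{3}$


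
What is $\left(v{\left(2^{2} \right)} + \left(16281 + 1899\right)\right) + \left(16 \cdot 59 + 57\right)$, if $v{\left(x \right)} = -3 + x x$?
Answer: $19194$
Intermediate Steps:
$v{\left(x \right)} = -3 + x^{2}$
$\left(v{\left(2^{2} \right)} + \left(16281 + 1899\right)\right) + \left(16 \cdot 59 + 57\right) = \left(\left(-3 + \left(2^{2}\right)^{2}\right) + \left(16281 + 1899\right)\right) + \left(16 \cdot 59 + 57\right) = \left(\left(-3 + 4^{2}\right) + 18180\right) + \left(944 + 57\right) = \left(\left(-3 + 16\right) + 18180\right) + 1001 = \left(13 + 18180\right) + 1001 = 18193 + 1001 = 19194$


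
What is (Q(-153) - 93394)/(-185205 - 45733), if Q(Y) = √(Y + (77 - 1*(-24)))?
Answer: 46697/115469 - I*√13/115469 ≈ 0.40441 - 3.1225e-5*I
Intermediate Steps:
Q(Y) = √(101 + Y) (Q(Y) = √(Y + (77 + 24)) = √(Y + 101) = √(101 + Y))
(Q(-153) - 93394)/(-185205 - 45733) = (√(101 - 153) - 93394)/(-185205 - 45733) = (√(-52) - 93394)/(-230938) = (2*I*√13 - 93394)*(-1/230938) = (-93394 + 2*I*√13)*(-1/230938) = 46697/115469 - I*√13/115469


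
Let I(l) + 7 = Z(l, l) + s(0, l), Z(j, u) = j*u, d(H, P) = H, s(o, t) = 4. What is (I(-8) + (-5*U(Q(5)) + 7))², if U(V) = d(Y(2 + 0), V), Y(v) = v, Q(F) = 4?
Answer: 3364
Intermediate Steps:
U(V) = 2 (U(V) = 2 + 0 = 2)
I(l) = -3 + l² (I(l) = -7 + (l*l + 4) = -7 + (l² + 4) = -7 + (4 + l²) = -3 + l²)
(I(-8) + (-5*U(Q(5)) + 7))² = ((-3 + (-8)²) + (-5*2 + 7))² = ((-3 + 64) + (-10 + 7))² = (61 - 3)² = 58² = 3364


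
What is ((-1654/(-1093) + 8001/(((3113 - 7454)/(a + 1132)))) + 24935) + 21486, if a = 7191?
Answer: 49158697716/1581571 ≈ 31082.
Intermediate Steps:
((-1654/(-1093) + 8001/(((3113 - 7454)/(a + 1132)))) + 24935) + 21486 = ((-1654/(-1093) + 8001/(((3113 - 7454)/(7191 + 1132)))) + 24935) + 21486 = ((-1654*(-1/1093) + 8001/((-4341/8323))) + 24935) + 21486 = ((1654/1093 + 8001/((-4341*1/8323))) + 24935) + 21486 = ((1654/1093 + 8001/(-4341/8323)) + 24935) + 21486 = ((1654/1093 + 8001*(-8323/4341)) + 24935) + 21486 = ((1654/1093 - 22197441/1447) + 24935) + 21486 = (-24259409675/1581571 + 24935) + 21486 = 15177063210/1581571 + 21486 = 49158697716/1581571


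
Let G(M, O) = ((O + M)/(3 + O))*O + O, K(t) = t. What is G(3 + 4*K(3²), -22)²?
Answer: 1936/361 ≈ 5.3629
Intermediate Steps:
G(M, O) = O + O*(M + O)/(3 + O) (G(M, O) = ((M + O)/(3 + O))*O + O = O*(M + O)/(3 + O) + O = O + O*(M + O)/(3 + O))
G(3 + 4*K(3²), -22)² = (-22*(3 + (3 + 4*3²) + 2*(-22))/(3 - 22))² = (-22*(3 + (3 + 4*9) - 44)/(-19))² = (-22*(-1/19)*(3 + (3 + 36) - 44))² = (-22*(-1/19)*(3 + 39 - 44))² = (-22*(-1/19)*(-2))² = (-44/19)² = 1936/361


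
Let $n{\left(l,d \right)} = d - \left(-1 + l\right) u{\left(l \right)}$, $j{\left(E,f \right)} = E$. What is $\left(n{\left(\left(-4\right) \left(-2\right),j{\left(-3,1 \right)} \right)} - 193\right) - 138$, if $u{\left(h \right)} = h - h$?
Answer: $-334$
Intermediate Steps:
$u{\left(h \right)} = 0$
$n{\left(l,d \right)} = d$ ($n{\left(l,d \right)} = d - \left(-1 + l\right) 0 = d - 0 = d + 0 = d$)
$\left(n{\left(\left(-4\right) \left(-2\right),j{\left(-3,1 \right)} \right)} - 193\right) - 138 = \left(-3 - 193\right) - 138 = -196 - 138 = -334$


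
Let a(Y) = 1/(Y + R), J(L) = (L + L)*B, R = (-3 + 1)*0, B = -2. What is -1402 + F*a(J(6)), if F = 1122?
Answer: -5795/4 ≈ -1448.8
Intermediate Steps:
R = 0 (R = -2*0 = 0)
J(L) = -4*L (J(L) = (L + L)*(-2) = (2*L)*(-2) = -4*L)
a(Y) = 1/Y (a(Y) = 1/(Y + 0) = 1/Y)
-1402 + F*a(J(6)) = -1402 + 1122/((-4*6)) = -1402 + 1122/(-24) = -1402 + 1122*(-1/24) = -1402 - 187/4 = -5795/4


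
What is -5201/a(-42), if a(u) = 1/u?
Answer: 218442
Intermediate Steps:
-5201/a(-42) = -5201/(1/(-42)) = -5201/(-1/42) = -5201*(-42) = 218442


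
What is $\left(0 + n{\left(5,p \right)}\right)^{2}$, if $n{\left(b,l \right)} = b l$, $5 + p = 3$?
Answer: $100$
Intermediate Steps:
$p = -2$ ($p = -5 + 3 = -2$)
$\left(0 + n{\left(5,p \right)}\right)^{2} = \left(0 + 5 \left(-2\right)\right)^{2} = \left(0 - 10\right)^{2} = \left(-10\right)^{2} = 100$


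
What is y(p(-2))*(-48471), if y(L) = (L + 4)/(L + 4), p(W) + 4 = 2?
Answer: -48471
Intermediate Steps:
p(W) = -2 (p(W) = -4 + 2 = -2)
y(L) = 1 (y(L) = (4 + L)/(4 + L) = 1)
y(p(-2))*(-48471) = 1*(-48471) = -48471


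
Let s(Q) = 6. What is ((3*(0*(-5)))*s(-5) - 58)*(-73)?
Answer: 4234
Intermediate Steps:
((3*(0*(-5)))*s(-5) - 58)*(-73) = ((3*(0*(-5)))*6 - 58)*(-73) = ((3*0)*6 - 58)*(-73) = (0*6 - 58)*(-73) = (0 - 58)*(-73) = -58*(-73) = 4234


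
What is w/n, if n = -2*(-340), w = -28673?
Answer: -28673/680 ≈ -42.166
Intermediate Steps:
n = 680
w/n = -28673/680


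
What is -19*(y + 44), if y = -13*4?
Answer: 152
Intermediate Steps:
y = -52
-19*(y + 44) = -19*(-52 + 44) = -19*(-8) = 152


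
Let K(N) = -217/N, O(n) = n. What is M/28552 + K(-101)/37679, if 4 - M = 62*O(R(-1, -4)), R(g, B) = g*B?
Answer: -230591373/27164222902 ≈ -0.0084888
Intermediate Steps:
R(g, B) = B*g
M = -244 (M = 4 - 62*(-4*(-1)) = 4 - 62*4 = 4 - 1*248 = 4 - 248 = -244)
M/28552 + K(-101)/37679 = -244/28552 - 217/(-101)/37679 = -244*1/28552 - 217*(-1/101)*(1/37679) = -61/7138 + (217/101)*(1/37679) = -61/7138 + 217/3805579 = -230591373/27164222902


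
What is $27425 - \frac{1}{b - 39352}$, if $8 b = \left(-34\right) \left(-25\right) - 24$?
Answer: $\frac{4305587879}{156995} \approx 27425.0$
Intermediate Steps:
$b = \frac{413}{4}$ ($b = \frac{\left(-34\right) \left(-25\right) - 24}{8} = \frac{850 - 24}{8} = \frac{1}{8} \cdot 826 = \frac{413}{4} \approx 103.25$)
$27425 - \frac{1}{b - 39352} = 27425 - \frac{1}{\frac{413}{4} - 39352} = 27425 - \frac{1}{- \frac{156995}{4}} = 27425 - - \frac{4}{156995} = 27425 + \frac{4}{156995} = \frac{4305587879}{156995}$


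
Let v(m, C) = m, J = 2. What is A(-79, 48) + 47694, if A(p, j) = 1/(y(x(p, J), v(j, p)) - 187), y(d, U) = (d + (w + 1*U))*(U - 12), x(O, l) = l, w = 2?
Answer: 80364391/1685 ≈ 47694.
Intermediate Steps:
y(d, U) = (-12 + U)*(2 + U + d) (y(d, U) = (d + (2 + 1*U))*(U - 12) = (d + (2 + U))*(-12 + U) = (2 + U + d)*(-12 + U) = (-12 + U)*(2 + U + d))
A(p, j) = 1/(-235 + j² - 8*j) (A(p, j) = 1/((-24 + j² - 12*2 - 10*j + j*2) - 187) = 1/((-24 + j² - 24 - 10*j + 2*j) - 187) = 1/((-48 + j² - 8*j) - 187) = 1/(-235 + j² - 8*j))
A(-79, 48) + 47694 = 1/(-235 + 48² - 8*48) + 47694 = 1/(-235 + 2304 - 384) + 47694 = 1/1685 + 47694 = 80364391/1685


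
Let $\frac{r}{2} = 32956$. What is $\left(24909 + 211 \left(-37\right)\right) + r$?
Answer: $83014$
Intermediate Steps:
$r = 65912$ ($r = 2 \cdot 32956 = 65912$)
$\left(24909 + 211 \left(-37\right)\right) + r = \left(24909 + 211 \left(-37\right)\right) + 65912 = \left(24909 - 7807\right) + 65912 = 17102 + 65912 = 83014$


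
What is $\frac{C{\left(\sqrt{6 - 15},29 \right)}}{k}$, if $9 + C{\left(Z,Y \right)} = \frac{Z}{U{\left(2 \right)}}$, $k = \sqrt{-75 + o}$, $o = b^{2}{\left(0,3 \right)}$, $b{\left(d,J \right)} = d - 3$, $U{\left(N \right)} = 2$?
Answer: $\frac{i \sqrt{66} \left(6 - i\right)}{44} \approx 0.18464 + 1.1078 i$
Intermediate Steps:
$b{\left(d,J \right)} = -3 + d$ ($b{\left(d,J \right)} = d - 3 = -3 + d$)
$o = 9$ ($o = \left(-3 + 0\right)^{2} = \left(-3\right)^{2} = 9$)
$k = i \sqrt{66}$ ($k = \sqrt{-75 + 9} = \sqrt{-66} = i \sqrt{66} \approx 8.124 i$)
$C{\left(Z,Y \right)} = -9 + \frac{Z}{2}$
$\frac{C{\left(\sqrt{6 - 15},29 \right)}}{k} = \frac{-9 + \frac{\sqrt{6 - 15}}{2}}{i \sqrt{66}} = \left(-9 + \frac{\sqrt{-9}}{2}\right) \left(- \frac{i \sqrt{66}}{66}\right) = \left(-9 + \frac{3 i}{2}\right) \left(- \frac{i \sqrt{66}}{66}\right) = - \frac{i \sqrt{66} \left(-9 + \frac{3 i}{2}\right)}{66}$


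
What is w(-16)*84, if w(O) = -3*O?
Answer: 4032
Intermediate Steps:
w(-16)*84 = -3*(-16)*84 = 48*84 = 4032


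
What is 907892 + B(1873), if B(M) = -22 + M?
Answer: 909743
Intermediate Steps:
907892 + B(1873) = 907892 + (-22 + 1873) = 907892 + 1851 = 909743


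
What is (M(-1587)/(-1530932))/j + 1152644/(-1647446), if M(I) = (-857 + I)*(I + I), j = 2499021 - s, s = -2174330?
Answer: -1687131644463668/2411372437546019 ≈ -0.69966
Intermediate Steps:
j = 4673351 (j = 2499021 - 1*(-2174330) = 2499021 + 2174330 = 4673351)
M(I) = 2*I*(-857 + I) (M(I) = (-857 + I)*(2*I) = 2*I*(-857 + I))
(M(-1587)/(-1530932))/j + 1152644/(-1647446) = ((2*(-1587)*(-857 - 1587))/(-1530932))/4673351 + 1152644/(-1647446) = ((2*(-1587)*(-2444))*(-1/1530932))*(1/4673351) + 1152644*(-1/1647446) = (7757256*(-1/1530932))*(1/4673351) - 576322/823723 = -149178/29441*1/4673351 - 576322/823723 = -3174/2927406953 - 576322/823723 = -1687131644463668/2411372437546019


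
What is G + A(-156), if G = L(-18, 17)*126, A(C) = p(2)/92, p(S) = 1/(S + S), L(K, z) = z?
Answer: 788257/368 ≈ 2142.0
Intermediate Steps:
p(S) = 1/(2*S)
A(C) = 1/368 (A(C) = ((½)/2)/92 = ((½)*(½))*(1/92) = (¼)*(1/92) = 1/368)
G = 2142 (G = 17*126 = 2142)
G + A(-156) = 2142 + 1/368 = 788257/368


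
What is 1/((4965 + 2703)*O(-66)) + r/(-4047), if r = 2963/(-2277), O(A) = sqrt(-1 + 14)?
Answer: 2963/9215019 + sqrt(13)/99684 ≈ 0.00035771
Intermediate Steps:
O(A) = sqrt(13)
r = -2963/2277 (r = 2963*(-1/2277) = -2963/2277 ≈ -1.3013)
1/((4965 + 2703)*O(-66)) + r/(-4047) = 1/((4965 + 2703)*(sqrt(13))) - 2963/2277/(-4047) = (sqrt(13)/13)/7668 - 2963/2277*(-1/4047) = (sqrt(13)/13)/7668 + 2963/9215019 = sqrt(13)/99684 + 2963/9215019 = 2963/9215019 + sqrt(13)/99684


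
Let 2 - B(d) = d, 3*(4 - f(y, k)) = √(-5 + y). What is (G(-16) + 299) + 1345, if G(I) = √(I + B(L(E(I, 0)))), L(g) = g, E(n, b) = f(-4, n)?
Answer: 1644 + √(-18 + I) ≈ 1644.1 + 4.2443*I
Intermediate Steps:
f(y, k) = 4 - √(-5 + y)/3
E(n, b) = 4 - I (E(n, b) = 4 - √(-5 - 4)/3 = 4 - I)
B(d) = 2 - d
G(I) = √(-2 + I + I) (G(I) = √(I + (2 - (4 - I))) = √(I + (2 + (-4 + I))) = √(I + (-2 + I)) = √(-2 + I + I))
(G(-16) + 299) + 1345 = (√(-2 + I - 16) + 299) + 1345 = (√(-18 + I) + 299) + 1345 = (299 + √(-18 + I)) + 1345 = 1644 + √(-18 + I)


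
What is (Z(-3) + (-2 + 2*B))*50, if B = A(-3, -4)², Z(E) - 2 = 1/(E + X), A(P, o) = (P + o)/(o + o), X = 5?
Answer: 1625/16 ≈ 101.56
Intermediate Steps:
A(P, o) = (P + o)/(2*o) (A(P, o) = (P + o)/((2*o)) = (P + o)*(1/(2*o)) = (P + o)/(2*o))
Z(E) = 2 + 1/(5 + E) (Z(E) = 2 + 1/(E + 5) = 2 + 1/(5 + E))
B = 49/64 (B = ((½)*(-3 - 4)/(-4))² = ((½)*(-¼)*(-7))² = (7/8)² = 49/64 ≈ 0.76563)
(Z(-3) + (-2 + 2*B))*50 = ((11 + 2*(-3))/(5 - 3) + (-2 + 2*(49/64)))*50 = ((11 - 6)/2 + (-2 + 49/32))*50 = ((½)*5 - 15/32)*50 = (5/2 - 15/32)*50 = (65/32)*50 = 1625/16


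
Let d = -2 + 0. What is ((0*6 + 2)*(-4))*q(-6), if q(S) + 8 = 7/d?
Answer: 92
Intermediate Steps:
d = -2
q(S) = -23/2 (q(S) = -8 + 7/(-2) = -8 + 7*(-½) = -8 - 7/2 = -23/2)
((0*6 + 2)*(-4))*q(-6) = ((0*6 + 2)*(-4))*(-23/2) = ((0 + 2)*(-4))*(-23/2) = (2*(-4))*(-23/2) = -8*(-23/2) = 92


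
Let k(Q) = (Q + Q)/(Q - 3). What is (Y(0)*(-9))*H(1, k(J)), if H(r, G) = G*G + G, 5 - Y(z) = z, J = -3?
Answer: -90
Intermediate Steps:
Y(z) = 5 - z
k(Q) = 2*Q/(-3 + Q) (k(Q) = (2*Q)/(-3 + Q) = 2*Q/(-3 + Q))
H(r, G) = G + G**2 (H(r, G) = G**2 + G = G + G**2)
(Y(0)*(-9))*H(1, k(J)) = ((5 - 1*0)*(-9))*((2*(-3)/(-3 - 3))*(1 + 2*(-3)/(-3 - 3))) = ((5 + 0)*(-9))*((2*(-3)/(-6))*(1 + 2*(-3)/(-6))) = (5*(-9))*((2*(-3)*(-1/6))*(1 + 2*(-3)*(-1/6))) = -45*(1 + 1) = -45*2 = -90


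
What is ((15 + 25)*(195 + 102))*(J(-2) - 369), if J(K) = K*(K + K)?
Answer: -4288680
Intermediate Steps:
J(K) = 2*K**2 (J(K) = K*(2*K) = 2*K**2)
((15 + 25)*(195 + 102))*(J(-2) - 369) = ((15 + 25)*(195 + 102))*(2*(-2)**2 - 369) = (40*297)*(2*4 - 369) = 11880*(8 - 369) = 11880*(-361) = -4288680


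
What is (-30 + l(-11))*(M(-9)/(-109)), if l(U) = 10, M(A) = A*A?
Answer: 1620/109 ≈ 14.862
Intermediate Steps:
M(A) = A**2
(-30 + l(-11))*(M(-9)/(-109)) = (-30 + 10)*((-9)**2/(-109)) = -1620*(-1)/109 = -20*(-81/109) = 1620/109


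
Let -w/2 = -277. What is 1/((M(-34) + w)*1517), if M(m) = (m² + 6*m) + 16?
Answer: 1/2308874 ≈ 4.3311e-7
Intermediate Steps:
M(m) = 16 + m² + 6*m
w = 554 (w = -2*(-277) = 554)
1/((M(-34) + w)*1517) = 1/(((16 + (-34)² + 6*(-34)) + 554)*1517) = 1/(((16 + 1156 - 204) + 554)*1517) = 1/((968 + 554)*1517) = 1/(1522*1517) = 1/2308874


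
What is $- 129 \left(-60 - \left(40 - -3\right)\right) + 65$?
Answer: $13352$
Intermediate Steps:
$- 129 \left(-60 - \left(40 - -3\right)\right) + 65 = - 129 \left(-60 - \left(40 + 3\right)\right) + 65 = - 129 \left(-60 - 43\right) + 65 = \left(-129\right) \left(-103\right) + 65 = 13287 + 65 = 13352$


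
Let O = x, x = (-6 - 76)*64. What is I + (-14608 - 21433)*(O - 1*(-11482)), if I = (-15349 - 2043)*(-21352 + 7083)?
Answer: 23486854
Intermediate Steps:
x = -5248 (x = -82*64 = -5248)
O = -5248
I = 248166448 (I = -17392*(-14269) = 248166448)
I + (-14608 - 21433)*(O - 1*(-11482)) = 248166448 + (-14608 - 21433)*(-5248 - 1*(-11482)) = 248166448 - 36041*(-5248 + 11482) = 248166448 - 36041*6234 = 248166448 - 224679594 = 23486854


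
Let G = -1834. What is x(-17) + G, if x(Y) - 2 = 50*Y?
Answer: -2682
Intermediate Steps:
x(Y) = 2 + 50*Y
x(-17) + G = (2 + 50*(-17)) - 1834 = (2 - 850) - 1834 = -848 - 1834 = -2682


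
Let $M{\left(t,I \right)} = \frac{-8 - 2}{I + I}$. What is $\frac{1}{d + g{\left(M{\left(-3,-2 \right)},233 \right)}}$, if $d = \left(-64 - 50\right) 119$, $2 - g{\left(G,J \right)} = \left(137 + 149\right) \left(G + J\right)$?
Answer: $- \frac{1}{80917} \approx -1.2358 \cdot 10^{-5}$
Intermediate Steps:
$M{\left(t,I \right)} = - \frac{5}{I}$ ($M{\left(t,I \right)} = - \frac{10}{2 I} = - 10 \frac{1}{2 I} = - \frac{5}{I}$)
$g{\left(G,J \right)} = 2 - 286 G - 286 J$ ($g{\left(G,J \right)} = 2 - \left(137 + 149\right) \left(G + J\right) = 2 - 286 \left(G + J\right) = 2 - \left(286 G + 286 J\right) = 2 - 286 G - 286 J$)
$d = -13566$ ($d = \left(-114\right) 119 = -13566$)
$\frac{1}{d + g{\left(M{\left(-3,-2 \right)},233 \right)}} = \frac{1}{-13566 - \left(66636 + 286 \left(-5\right) \frac{1}{-2}\right)} = \frac{1}{-13566 - \left(66636 + 286 \left(-5\right) \left(- \frac{1}{2}\right)\right)} = \frac{1}{-13566 - 67351} = \frac{1}{-80917} = - \frac{1}{80917}$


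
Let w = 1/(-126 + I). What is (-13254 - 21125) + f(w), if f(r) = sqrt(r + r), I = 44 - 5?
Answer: -34379 + I*sqrt(174)/87 ≈ -34379.0 + 0.15162*I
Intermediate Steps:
I = 39
w = -1/87 (w = 1/(-126 + 39) = 1/(-87) = -1/87 ≈ -0.011494)
f(r) = sqrt(2)*sqrt(r) (f(r) = sqrt(2*r) = sqrt(2)*sqrt(r))
(-13254 - 21125) + f(w) = (-13254 - 21125) + sqrt(2)*sqrt(-1/87) = -34379 + sqrt(2)*(I*sqrt(87)/87) = -34379 + I*sqrt(174)/87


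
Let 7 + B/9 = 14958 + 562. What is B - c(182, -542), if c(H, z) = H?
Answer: 139435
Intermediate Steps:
B = 139617 (B = -63 + 9*(14958 + 562) = -63 + 9*15520 = -63 + 139680 = 139617)
B - c(182, -542) = 139617 - 1*182 = 139617 - 182 = 139435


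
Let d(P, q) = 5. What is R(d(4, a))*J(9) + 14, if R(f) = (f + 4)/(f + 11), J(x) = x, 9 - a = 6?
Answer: 305/16 ≈ 19.063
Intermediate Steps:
a = 3 (a = 9 - 1*6 = 9 - 6 = 3)
R(f) = (4 + f)/(11 + f)
R(d(4, a))*J(9) + 14 = ((4 + 5)/(11 + 5))*9 + 14 = (9/16)*9 + 14 = 81/16 + 14 = 305/16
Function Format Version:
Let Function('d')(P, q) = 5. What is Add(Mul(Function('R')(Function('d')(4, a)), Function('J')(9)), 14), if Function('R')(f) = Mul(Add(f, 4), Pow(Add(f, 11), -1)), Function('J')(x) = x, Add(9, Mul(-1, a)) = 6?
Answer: Rational(305, 16) ≈ 19.063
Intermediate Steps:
a = 3 (a = Add(9, Mul(-1, 6)) = Add(9, -6) = 3)
Function('R')(f) = Mul(Pow(Add(11, f), -1), Add(4, f)) (Function('R')(f) = Mul(Add(4, f), Pow(Add(11, f), -1)) = Mul(Pow(Add(11, f), -1), Add(4, f)))
Add(Mul(Function('R')(Function('d')(4, a)), Function('J')(9)), 14) = Add(Mul(Mul(Pow(Add(11, 5), -1), Add(4, 5)), 9), 14) = Add(Mul(Mul(Pow(16, -1), 9), 9), 14) = Add(Mul(Mul(Rational(1, 16), 9), 9), 14) = Add(Mul(Rational(9, 16), 9), 14) = Add(Rational(81, 16), 14) = Rational(305, 16)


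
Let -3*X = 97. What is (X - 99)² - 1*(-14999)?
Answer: 290227/9 ≈ 32247.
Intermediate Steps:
X = -97/3 (X = -⅓*97 = -97/3 ≈ -32.333)
(X - 99)² - 1*(-14999) = (-97/3 - 99)² - 1*(-14999) = (-394/3)² + 14999 = 155236/9 + 14999 = 290227/9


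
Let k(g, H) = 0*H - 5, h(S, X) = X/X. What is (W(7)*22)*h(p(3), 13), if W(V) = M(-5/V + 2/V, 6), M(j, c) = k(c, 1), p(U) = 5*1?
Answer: -110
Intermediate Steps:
p(U) = 5
h(S, X) = 1
k(g, H) = -5 (k(g, H) = 0 - 5 = -5)
M(j, c) = -5
W(V) = -5
(W(7)*22)*h(p(3), 13) = -5*22*1 = -110*1 = -110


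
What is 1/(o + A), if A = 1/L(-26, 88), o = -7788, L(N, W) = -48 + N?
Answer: -74/576313 ≈ -0.00012840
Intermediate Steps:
A = -1/74 (A = 1/(-48 - 26) = 1/(-74) = -1/74 ≈ -0.013514)
1/(o + A) = 1/(-7788 - 1/74) = 1/(-576313/74) = -74/576313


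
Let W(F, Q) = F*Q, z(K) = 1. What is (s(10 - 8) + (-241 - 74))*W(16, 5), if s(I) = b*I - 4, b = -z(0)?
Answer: -25680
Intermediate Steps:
b = -1 (b = -1*1 = -1)
s(I) = -4 - I (s(I) = -I - 4 = -4 - I)
(s(10 - 8) + (-241 - 74))*W(16, 5) = ((-4 - (10 - 8)) + (-241 - 74))*(16*5) = ((-4 - 1*2) - 315)*80 = ((-4 - 2) - 315)*80 = (-6 - 315)*80 = -321*80 = -25680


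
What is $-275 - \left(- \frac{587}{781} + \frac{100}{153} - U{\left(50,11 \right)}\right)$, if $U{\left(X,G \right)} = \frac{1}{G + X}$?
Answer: $- \frac{2003661211}{7289073} \approx -274.89$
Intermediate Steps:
$-275 - \left(- \frac{587}{781} + \frac{100}{153} - U{\left(50,11 \right)}\right) = -275 - \left(- \frac{587}{781} + \frac{100}{153} - \frac{1}{11 + 50}\right) = -275 - \left(- \frac{587}{781} - \frac{1}{61} + \frac{100}{153}\right) = -275 + \left(\frac{1}{61} - \left(\frac{100}{153} - \frac{587}{781}\right)\right) = -275 + \left(\frac{1}{61} - - \frac{11711}{119493}\right) = -275 + \left(\frac{1}{61} + \frac{11711}{119493}\right) = -275 + \frac{833864}{7289073} = - \frac{2003661211}{7289073}$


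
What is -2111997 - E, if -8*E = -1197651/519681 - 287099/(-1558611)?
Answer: -2280902199347518193/1079974030788 ≈ -2.1120e+6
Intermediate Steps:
E = 286245354557/1079974030788 (E = -(-1197651/519681 - 287099/(-1558611))/8 = -(-1197651*1/519681 - 287099*(-1/1558611))/8 = -(-399217/173227 + 287099/1558611)/8 = -1/8*(-572490709114/269993507697) = 286245354557/1079974030788 ≈ 0.26505)
-2111997 - E = -2111997 - 1*286245354557/1079974030788 = -2111997 - 286245354557/1079974030788 = -2280902199347518193/1079974030788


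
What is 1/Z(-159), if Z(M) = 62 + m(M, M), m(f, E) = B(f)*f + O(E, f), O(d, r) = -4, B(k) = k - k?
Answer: 1/58 ≈ 0.017241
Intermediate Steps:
B(k) = 0
m(f, E) = -4 (m(f, E) = 0*f - 4 = 0 - 4 = -4)
Z(M) = 58 (Z(M) = 62 - 4 = 58)
1/Z(-159) = 1/58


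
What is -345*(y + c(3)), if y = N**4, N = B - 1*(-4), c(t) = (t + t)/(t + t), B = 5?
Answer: -2263890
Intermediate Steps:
c(t) = 1 (c(t) = (2*t)/((2*t)) = (2*t)*(1/(2*t)) = 1)
N = 9 (N = 5 - 1*(-4) = 5 + 4 = 9)
y = 6561 (y = 9**4 = 6561)
-345*(y + c(3)) = -345*(6561 + 1) = -345*6562 = -2263890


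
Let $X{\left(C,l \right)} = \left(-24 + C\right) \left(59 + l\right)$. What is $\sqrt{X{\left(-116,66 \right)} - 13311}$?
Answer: $i \sqrt{30811} \approx 175.53 i$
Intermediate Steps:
$\sqrt{X{\left(-116,66 \right)} - 13311} = \sqrt{\left(-1416 - 1584 + 59 \left(-116\right) - 7656\right) - 13311} = \sqrt{\left(-1416 - 1584 - 6844 - 7656\right) - 13311} = \sqrt{-17500 - 13311} = \sqrt{-30811} = i \sqrt{30811}$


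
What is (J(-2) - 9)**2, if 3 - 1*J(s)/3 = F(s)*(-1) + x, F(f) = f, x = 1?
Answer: 81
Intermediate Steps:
J(s) = 6 + 3*s (J(s) = 9 - 3*(s*(-1) + 1) = 9 - 3*(-s + 1) = 9 - 3*(1 - s) = 9 + (-3 + 3*s) = 6 + 3*s)
(J(-2) - 9)**2 = ((6 + 3*(-2)) - 9)**2 = ((6 - 6) - 9)**2 = (0 - 9)**2 = (-9)**2 = 81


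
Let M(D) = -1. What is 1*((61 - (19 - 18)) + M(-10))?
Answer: 59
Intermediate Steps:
1*((61 - (19 - 18)) + M(-10)) = 1*((61 - (19 - 18)) - 1) = 1*((61 - 1*1) - 1) = 1*((61 - 1) - 1) = 1*(60 - 1) = 1*59 = 59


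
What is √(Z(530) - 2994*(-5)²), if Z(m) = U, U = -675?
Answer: 5*I*√3021 ≈ 274.82*I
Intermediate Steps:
Z(m) = -675
√(Z(530) - 2994*(-5)²) = √(-675 - 2994*(-5)²) = √(-675 - 2994*25) = √(-675 - 74850) = √(-75525) = 5*I*√3021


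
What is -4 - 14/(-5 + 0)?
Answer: -6/5 ≈ -1.2000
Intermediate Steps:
-4 - 14/(-5 + 0) = -4 - 14/(-5) = -4 - 14*(-⅕) = -4 + 14/5 = -6/5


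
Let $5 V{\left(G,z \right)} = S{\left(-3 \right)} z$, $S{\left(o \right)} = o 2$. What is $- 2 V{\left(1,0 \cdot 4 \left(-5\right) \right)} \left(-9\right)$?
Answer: $0$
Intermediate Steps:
$S{\left(o \right)} = 2 o$
$V{\left(G,z \right)} = - \frac{6 z}{5}$ ($V{\left(G,z \right)} = \frac{2 \left(-3\right) z}{5} = \frac{\left(-6\right) z}{5} = - \frac{6 z}{5}$)
$- 2 V{\left(1,0 \cdot 4 \left(-5\right) \right)} \left(-9\right) = - 2 \left(- \frac{6 \cdot 0 \cdot 4 \left(-5\right)}{5}\right) \left(-9\right) = - 2 \left(- \frac{6 \cdot 0 \left(-5\right)}{5}\right) \left(-9\right) = - 2 \left(\left(- \frac{6}{5}\right) 0\right) \left(-9\right) = \left(-2\right) 0 \left(-9\right) = 0 \left(-9\right) = 0$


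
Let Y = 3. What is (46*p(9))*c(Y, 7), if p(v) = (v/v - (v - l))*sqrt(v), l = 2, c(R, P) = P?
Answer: -5796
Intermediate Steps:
p(v) = sqrt(v)*(3 - v) (p(v) = (v/v - (v - 1*2))*sqrt(v) = (1 - (v - 2))*sqrt(v) = (1 - (-2 + v))*sqrt(v) = (1 + (2 - v))*sqrt(v) = (3 - v)*sqrt(v) = sqrt(v)*(3 - v))
(46*p(9))*c(Y, 7) = (46*(sqrt(9)*(3 - 1*9)))*7 = (46*(3*(3 - 9)))*7 = (46*(3*(-6)))*7 = (46*(-18))*7 = -828*7 = -5796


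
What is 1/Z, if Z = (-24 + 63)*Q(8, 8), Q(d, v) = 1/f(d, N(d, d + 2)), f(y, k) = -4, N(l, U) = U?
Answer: -4/39 ≈ -0.10256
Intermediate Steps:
Q(d, v) = -¼ (Q(d, v) = 1/(-4) = -¼)
Z = -39/4 (Z = (-24 + 63)*(-¼) = 39*(-¼) = -39/4 ≈ -9.7500)
1/Z = 1/(-39/4) = -4/39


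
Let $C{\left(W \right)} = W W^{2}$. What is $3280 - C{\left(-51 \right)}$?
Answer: $135931$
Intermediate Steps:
$C{\left(W \right)} = W^{3}$
$3280 - C{\left(-51 \right)} = 3280 - \left(-51\right)^{3} = 3280 - -132651 = 3280 + 132651 = 135931$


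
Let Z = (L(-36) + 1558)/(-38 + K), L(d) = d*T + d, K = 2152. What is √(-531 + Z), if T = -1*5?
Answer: 4*I*√37022482/1057 ≈ 23.026*I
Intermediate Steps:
T = -5
L(d) = -4*d (L(d) = d*(-5) + d = -5*d + d = -4*d)
Z = 851/1057 (Z = (-4*(-36) + 1558)/(-38 + 2152) = (144 + 1558)/2114 = 1702*(1/2114) = 851/1057 ≈ 0.80511)
√(-531 + Z) = √(-531 + 851/1057) = √(-560416/1057) = 4*I*√37022482/1057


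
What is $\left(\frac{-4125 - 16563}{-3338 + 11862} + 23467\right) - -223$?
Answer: $\frac{50478218}{2131} \approx 23688.0$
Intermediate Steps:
$\left(\frac{-4125 - 16563}{-3338 + 11862} + 23467\right) - -223 = \left(- \frac{20688}{8524} + 23467\right) + 223 = \left(\left(-20688\right) \frac{1}{8524} + 23467\right) + 223 = \left(- \frac{5172}{2131} + 23467\right) + 223 = \frac{50003005}{2131} + 223 = \frac{50478218}{2131}$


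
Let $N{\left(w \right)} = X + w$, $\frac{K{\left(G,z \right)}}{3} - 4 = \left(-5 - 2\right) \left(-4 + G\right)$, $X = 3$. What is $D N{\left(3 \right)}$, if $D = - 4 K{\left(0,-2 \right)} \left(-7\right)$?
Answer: $16128$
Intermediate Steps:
$K{\left(G,z \right)} = 96 - 21 G$ ($K{\left(G,z \right)} = 12 + 3 \left(-5 - 2\right) \left(-4 + G\right) = 12 + 3 \left(- 7 \left(-4 + G\right)\right) = 12 + 3 \left(28 - 7 G\right) = 12 - \left(-84 + 21 G\right) = 96 - 21 G$)
$N{\left(w \right)} = 3 + w$
$D = 2688$ ($D = - 4 \left(96 - 0\right) \left(-7\right) = - 4 \left(96 + 0\right) \left(-7\right) = \left(-4\right) 96 \left(-7\right) = \left(-384\right) \left(-7\right) = 2688$)
$D N{\left(3 \right)} = 2688 \left(3 + 3\right) = 2688 \cdot 6 = 16128$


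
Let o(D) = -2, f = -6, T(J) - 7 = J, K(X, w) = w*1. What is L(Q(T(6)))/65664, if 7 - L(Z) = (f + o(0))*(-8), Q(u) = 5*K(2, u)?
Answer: -1/1152 ≈ -0.00086806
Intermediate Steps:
K(X, w) = w
T(J) = 7 + J
Q(u) = 5*u
L(Z) = -57 (L(Z) = 7 - (-6 - 2)*(-8) = 7 - (-8)*(-8) = 7 - 1*64 = 7 - 64 = -57)
L(Q(T(6)))/65664 = -57/65664 = -57*1/65664 = -1/1152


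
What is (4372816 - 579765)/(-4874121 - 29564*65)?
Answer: -3793051/6795781 ≈ -0.55815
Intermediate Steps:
(4372816 - 579765)/(-4874121 - 29564*65) = 3793051/(-4874121 - 1921660) = 3793051/(-6795781) = 3793051*(-1/6795781) = -3793051/6795781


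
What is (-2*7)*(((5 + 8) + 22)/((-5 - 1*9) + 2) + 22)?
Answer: -1603/6 ≈ -267.17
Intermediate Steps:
(-2*7)*(((5 + 8) + 22)/((-5 - 1*9) + 2) + 22) = -14*((13 + 22)/((-5 - 9) + 2) + 22) = -14*(35/(-14 + 2) + 22) = -14*(35/(-12) + 22) = -14*(35*(-1/12) + 22) = -14*(-35/12 + 22) = -14*229/12 = -1603/6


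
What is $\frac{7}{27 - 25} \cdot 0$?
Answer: $0$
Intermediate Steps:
$\frac{7}{27 - 25} \cdot 0 = \frac{7}{2} \cdot 0 = 0$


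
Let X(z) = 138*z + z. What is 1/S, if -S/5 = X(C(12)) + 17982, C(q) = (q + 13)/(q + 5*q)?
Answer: -72/6490895 ≈ -1.1092e-5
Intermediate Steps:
C(q) = (13 + q)/(6*q) (C(q) = (13 + q)/((6*q)) = (13 + q)*(1/(6*q)) = (13 + q)/(6*q))
X(z) = 139*z
S = -6490895/72 (S = -5*(139*((⅙)*(13 + 12)/12) + 17982) = -5*(139*((⅙)*(1/12)*25) + 17982) = -5*(139*(25/72) + 17982) = -5*(3475/72 + 17982) = -5*1298179/72 = -6490895/72 ≈ -90151.)
1/S = 1/(-6490895/72) = -72/6490895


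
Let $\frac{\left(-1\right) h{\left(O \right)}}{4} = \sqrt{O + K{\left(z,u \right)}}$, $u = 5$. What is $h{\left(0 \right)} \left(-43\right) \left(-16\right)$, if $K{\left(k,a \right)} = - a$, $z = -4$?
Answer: $- 2752 i \sqrt{5} \approx - 6153.7 i$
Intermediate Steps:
$h{\left(O \right)} = - 4 \sqrt{-5 + O}$ ($h{\left(O \right)} = - 4 \sqrt{O - 5} = - 4 \sqrt{-5 + O}$)
$h{\left(0 \right)} \left(-43\right) \left(-16\right) = - 4 \sqrt{-5 + 0} \left(-43\right) \left(-16\right) = - 4 \sqrt{-5} \left(-43\right) \left(-16\right) = - 4 i \sqrt{5} \left(-43\right) \left(-16\right) = 172 i \sqrt{5} \left(-16\right) = - 2752 i \sqrt{5}$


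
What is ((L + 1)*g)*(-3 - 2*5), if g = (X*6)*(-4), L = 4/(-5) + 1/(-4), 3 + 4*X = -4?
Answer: 273/10 ≈ 27.300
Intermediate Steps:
X = -7/4 (X = -¾ + (¼)*(-4) = -¾ - 1 = -7/4 ≈ -1.7500)
L = -21/20 (L = 4*(-⅕) + 1*(-¼) = -⅘ - ¼ = -21/20 ≈ -1.0500)
g = 42 (g = -7/4*6*(-4) = -21/2*(-4) = 42)
((L + 1)*g)*(-3 - 2*5) = ((-21/20 + 1)*42)*(-3 - 2*5) = (-1/20*42)*(-3 - 10) = -21/10*(-13) = 273/10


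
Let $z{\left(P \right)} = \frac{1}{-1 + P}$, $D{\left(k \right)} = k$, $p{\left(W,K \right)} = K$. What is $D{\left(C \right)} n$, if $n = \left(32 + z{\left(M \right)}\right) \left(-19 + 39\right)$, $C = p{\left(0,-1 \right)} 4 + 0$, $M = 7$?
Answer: $- \frac{7720}{3} \approx -2573.3$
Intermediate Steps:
$C = -4$ ($C = \left(-1\right) 4 + 0 = -4 + 0 = -4$)
$n = \frac{1930}{3}$ ($n = \left(32 + \frac{1}{-1 + 7}\right) \left(-19 + 39\right) = \left(32 + \frac{1}{6}\right) 20 = \frac{193}{6} \cdot 20 = \frac{1930}{3} \approx 643.33$)
$D{\left(C \right)} n = \left(-4\right) \frac{1930}{3} = - \frac{7720}{3}$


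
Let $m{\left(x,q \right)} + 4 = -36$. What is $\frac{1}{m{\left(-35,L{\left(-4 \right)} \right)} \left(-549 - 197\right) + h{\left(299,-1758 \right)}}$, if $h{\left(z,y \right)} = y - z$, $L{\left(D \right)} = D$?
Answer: $\frac{1}{27783} \approx 3.5993 \cdot 10^{-5}$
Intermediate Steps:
$m{\left(x,q \right)} = -40$ ($m{\left(x,q \right)} = -4 - 36 = -40$)
$\frac{1}{m{\left(-35,L{\left(-4 \right)} \right)} \left(-549 - 197\right) + h{\left(299,-1758 \right)}} = \frac{1}{- 40 \left(-549 - 197\right) - 2057} = \frac{1}{\left(-40\right) \left(-746\right) - 2057} = \frac{1}{29840 - 2057} = \frac{1}{27783}$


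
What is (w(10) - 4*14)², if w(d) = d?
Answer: 2116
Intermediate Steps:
(w(10) - 4*14)² = (10 - 4*14)² = (10 - 56)² = (-46)² = 2116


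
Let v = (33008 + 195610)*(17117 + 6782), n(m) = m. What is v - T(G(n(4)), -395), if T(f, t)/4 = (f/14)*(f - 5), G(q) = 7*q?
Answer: 5463741398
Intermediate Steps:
T(f, t) = 2*f*(-5 + f)/7 (T(f, t) = 4*((f/14)*(f - 5)) = 4*((f*(1/14))*(-5 + f)) = 4*((f/14)*(-5 + f)) = 4*(f*(-5 + f)/14) = 2*f*(-5 + f)/7)
v = 5463741582 (v = 228618*23899 = 5463741582)
v - T(G(n(4)), -395) = 5463741582 - 2*7*4*(-5 + 7*4)/7 = 5463741582 - 2*28*(-5 + 28)/7 = 5463741582 - 2*28*23/7 = 5463741582 - 1*184 = 5463741582 - 184 = 5463741398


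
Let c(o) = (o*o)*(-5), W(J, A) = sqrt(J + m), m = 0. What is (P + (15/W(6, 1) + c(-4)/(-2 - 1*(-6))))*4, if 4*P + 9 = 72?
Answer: -17 + 10*sqrt(6) ≈ 7.4949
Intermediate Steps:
W(J, A) = sqrt(J) (W(J, A) = sqrt(J + 0) = sqrt(J))
P = 63/4 (P = -9/4 + (1/4)*72 = -9/4 + 18 = 63/4 ≈ 15.750)
c(o) = -5*o**2 (c(o) = o**2*(-5) = -5*o**2)
(P + (15/W(6, 1) + c(-4)/(-2 - 1*(-6))))*4 = (63/4 + (15/(sqrt(6)) + (-5*(-4)**2)/(-2 - 1*(-6))))*4 = (63/4 + (15*(sqrt(6)/6) + (-5*16)/(-2 + 6)))*4 = (63/4 + (5*sqrt(6)/2 - 80/4))*4 = (63/4 + (5*sqrt(6)/2 - 80*1/4))*4 = (63/4 + (5*sqrt(6)/2 - 20))*4 = (63/4 + (-20 + 5*sqrt(6)/2))*4 = (-17/4 + 5*sqrt(6)/2)*4 = -17 + 10*sqrt(6)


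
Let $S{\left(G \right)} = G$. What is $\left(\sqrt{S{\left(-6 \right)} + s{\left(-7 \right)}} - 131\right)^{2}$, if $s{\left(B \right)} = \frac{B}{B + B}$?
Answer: $\frac{\left(262 - i \sqrt{22}\right)^{2}}{4} \approx 17156.0 - 614.44 i$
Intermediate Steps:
$s{\left(B \right)} = \frac{1}{2}$ ($s{\left(B \right)} = \frac{B}{2 B} = B \frac{1}{2 B} = \frac{1}{2}$)
$\left(\sqrt{S{\left(-6 \right)} + s{\left(-7 \right)}} - 131\right)^{2} = \left(\sqrt{-6 + \frac{1}{2}} - 131\right)^{2} = \left(\sqrt{- \frac{11}{2}} - 131\right)^{2} = \left(\frac{i \sqrt{22}}{2} - 131\right)^{2} = \left(-131 + \frac{i \sqrt{22}}{2}\right)^{2}$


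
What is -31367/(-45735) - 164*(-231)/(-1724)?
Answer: -419637008/19711785 ≈ -21.289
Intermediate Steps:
-31367/(-45735) - 164*(-231)/(-1724) = -31367*(-1/45735) + 37884*(-1/1724) = 31367/45735 - 9471/431 = -419637008/19711785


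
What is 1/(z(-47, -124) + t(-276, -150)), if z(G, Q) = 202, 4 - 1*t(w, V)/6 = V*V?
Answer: -1/134774 ≈ -7.4198e-6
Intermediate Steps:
t(w, V) = 24 - 6*V**2 (t(w, V) = 24 - 6*V*V = 24 - 6*V**2)
1/(z(-47, -124) + t(-276, -150)) = 1/(202 + (24 - 6*(-150)**2)) = 1/(202 + (24 - 6*22500)) = 1/(202 + (24 - 135000)) = 1/(202 - 134976) = 1/(-134774) = -1/134774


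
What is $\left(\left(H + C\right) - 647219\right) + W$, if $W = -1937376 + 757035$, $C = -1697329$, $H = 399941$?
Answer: $-3124948$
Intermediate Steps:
$W = -1180341$
$\left(\left(H + C\right) - 647219\right) + W = \left(\left(399941 - 1697329\right) - 647219\right) - 1180341 = \left(-1297388 - 647219\right) - 1180341 = -1944607 - 1180341 = -3124948$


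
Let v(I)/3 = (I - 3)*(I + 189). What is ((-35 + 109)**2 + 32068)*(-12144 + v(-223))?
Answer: 409529952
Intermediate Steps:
v(I) = 3*(-3 + I)*(189 + I) (v(I) = 3*((I - 3)*(I + 189)) = 3*((-3 + I)*(189 + I)) = 3*(-3 + I)*(189 + I))
((-35 + 109)**2 + 32068)*(-12144 + v(-223)) = ((-35 + 109)**2 + 32068)*(-12144 + (-1701 + 3*(-223)**2 + 558*(-223))) = (74**2 + 32068)*(-12144 + (-1701 + 3*49729 - 124434)) = (5476 + 32068)*(-12144 + (-1701 + 149187 - 124434)) = 37544*(-12144 + 23052) = 37544*10908 = 409529952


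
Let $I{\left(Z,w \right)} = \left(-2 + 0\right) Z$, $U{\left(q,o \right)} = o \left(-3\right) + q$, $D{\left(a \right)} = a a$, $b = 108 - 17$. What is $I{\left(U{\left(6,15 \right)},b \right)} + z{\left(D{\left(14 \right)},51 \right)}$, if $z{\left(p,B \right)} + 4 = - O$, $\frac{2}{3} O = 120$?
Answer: $-106$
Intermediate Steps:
$O = 180$ ($O = \frac{3}{2} \cdot 120 = 180$)
$b = 91$ ($b = 108 - 17 = 91$)
$D{\left(a \right)} = a^{2}$
$z{\left(p,B \right)} = -184$ ($z{\left(p,B \right)} = -4 - 180 = -184$)
$U{\left(q,o \right)} = q - 3 o$ ($U{\left(q,o \right)} = - 3 o + q = q - 3 o$)
$I{\left(Z,w \right)} = - 2 Z$
$I{\left(U{\left(6,15 \right)},b \right)} + z{\left(D{\left(14 \right)},51 \right)} = - 2 \left(6 - 45\right) - 184 = \left(-2\right) \left(-39\right) - 184 = 78 - 184 = -106$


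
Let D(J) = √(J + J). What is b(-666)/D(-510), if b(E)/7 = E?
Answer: 777*I*√255/85 ≈ 145.97*I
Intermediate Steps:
D(J) = √2*√J (D(J) = √(2*J) = √2*√J)
b(E) = 7*E
b(-666)/D(-510) = (7*(-666))/((√2*√(-510))) = -4662*(-I*√255/510) = -(-777)*I*√255/85 = 777*I*√255/85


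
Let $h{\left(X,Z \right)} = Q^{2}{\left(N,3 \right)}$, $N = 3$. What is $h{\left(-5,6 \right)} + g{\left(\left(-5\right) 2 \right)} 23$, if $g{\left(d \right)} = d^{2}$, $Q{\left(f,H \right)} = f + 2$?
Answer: $2325$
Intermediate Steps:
$Q{\left(f,H \right)} = 2 + f$
$h{\left(X,Z \right)} = 25$ ($h{\left(X,Z \right)} = \left(2 + 3\right)^{2} = 5^{2} = 25$)
$h{\left(-5,6 \right)} + g{\left(\left(-5\right) 2 \right)} 23 = 25 + \left(\left(-5\right) 2\right)^{2} \cdot 23 = 25 + \left(-10\right)^{2} \cdot 23 = 25 + 100 \cdot 23 = 25 + 2300 = 2325$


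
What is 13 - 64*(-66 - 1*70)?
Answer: 8717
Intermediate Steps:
13 - 64*(-66 - 1*70) = 13 - 64*(-66 - 70) = 13 - 64*(-136) = 13 + 8704 = 8717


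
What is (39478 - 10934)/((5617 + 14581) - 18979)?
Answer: 28544/1219 ≈ 23.416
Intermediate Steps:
(39478 - 10934)/((5617 + 14581) - 18979) = 28544/(20198 - 18979) = 28544/1219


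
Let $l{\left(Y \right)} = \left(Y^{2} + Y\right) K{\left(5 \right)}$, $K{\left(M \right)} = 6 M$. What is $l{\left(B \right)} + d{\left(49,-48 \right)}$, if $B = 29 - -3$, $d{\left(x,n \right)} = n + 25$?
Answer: $31657$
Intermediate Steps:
$d{\left(x,n \right)} = 25 + n$
$B = 32$ ($B = 29 + 3 = 32$)
$l{\left(Y \right)} = 30 Y + 30 Y^{2}$ ($l{\left(Y \right)} = \left(Y^{2} + Y\right) 6 \cdot 5 = \left(Y + Y^{2}\right) 30 = 30 Y + 30 Y^{2}$)
$l{\left(B \right)} + d{\left(49,-48 \right)} = 30 \cdot 32 \left(1 + 32\right) + \left(25 - 48\right) = 30 \cdot 32 \cdot 33 - 23 = 31680 - 23 = 31657$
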